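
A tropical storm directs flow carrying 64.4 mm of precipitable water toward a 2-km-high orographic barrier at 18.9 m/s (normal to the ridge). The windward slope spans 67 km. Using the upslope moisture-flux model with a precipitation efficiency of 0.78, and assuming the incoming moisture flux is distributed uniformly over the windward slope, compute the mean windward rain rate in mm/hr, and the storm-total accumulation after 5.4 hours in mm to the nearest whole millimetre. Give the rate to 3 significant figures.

R ≈ 51.0 mm/hr; total ≈ 275 mm

Incoming column moisture flux per unit ridge length: F = V × PW = 18.9 × 64.4 = 1217.16 mm·m/s.
Spread over the 67 km slope with efficiency ε = 0.78: R = ε·F/W = 0.78 × 1217.16 / 67000 m = 1.417e-02 mm/s.
R = 1.417e-02 × 3600 = 51.0 mm/hr.
Over 5.4 h: total = 51.0 × 5.4 = 275.4 ≈ 275 mm.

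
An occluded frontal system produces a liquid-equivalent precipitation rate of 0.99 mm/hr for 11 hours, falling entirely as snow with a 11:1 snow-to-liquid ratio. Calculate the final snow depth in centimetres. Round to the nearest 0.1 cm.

snow depth ≈ 12.0 cm

Liquid-equivalent depth = 0.99 × 11 = 10.89 mm.
Snow depth = 10.89 mm × 11 = 119.79 mm = 12.0 cm.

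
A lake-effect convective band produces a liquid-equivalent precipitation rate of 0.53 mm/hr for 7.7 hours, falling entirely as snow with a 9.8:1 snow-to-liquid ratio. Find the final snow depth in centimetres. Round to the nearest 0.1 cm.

Liquid-equivalent depth = 0.53 × 7.7 = 4.081 mm.
Snow depth = 4.081 mm × 9.8 = 39.9938 mm = 4.0 cm.

snow depth ≈ 4.0 cm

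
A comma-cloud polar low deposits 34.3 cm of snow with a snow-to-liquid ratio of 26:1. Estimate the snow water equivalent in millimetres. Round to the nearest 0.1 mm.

SWE = snow depth / ratio = 34.3 cm / 26 = 1.319 cm = 13.2 mm.

SWE ≈ 13.2 mm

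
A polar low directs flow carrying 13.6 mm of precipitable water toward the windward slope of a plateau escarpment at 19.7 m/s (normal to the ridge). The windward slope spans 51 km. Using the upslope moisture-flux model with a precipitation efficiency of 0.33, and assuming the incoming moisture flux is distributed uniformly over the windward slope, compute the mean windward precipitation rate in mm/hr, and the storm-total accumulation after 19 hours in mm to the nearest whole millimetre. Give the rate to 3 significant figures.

R ≈ 6.24 mm/hr; total ≈ 119 mm

Incoming column moisture flux per unit ridge length: F = V × PW = 19.7 × 13.6 = 267.92 mm·m/s.
Spread over the 51 km slope with efficiency ε = 0.33: R = ε·F/W = 0.33 × 267.92 / 51000 m = 1.734e-03 mm/s.
R = 1.734e-03 × 3600 = 6.24 mm/hr.
Over 19 h: total = 6.24 × 19 = 118.56 ≈ 119 mm.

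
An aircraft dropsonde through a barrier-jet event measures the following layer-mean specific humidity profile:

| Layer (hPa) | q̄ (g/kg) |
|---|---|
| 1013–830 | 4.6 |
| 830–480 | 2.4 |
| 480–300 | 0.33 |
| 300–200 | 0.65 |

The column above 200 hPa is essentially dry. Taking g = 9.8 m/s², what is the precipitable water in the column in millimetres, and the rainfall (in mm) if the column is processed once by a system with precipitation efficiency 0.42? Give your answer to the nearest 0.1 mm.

PW ≈ 18.4 mm; rainfall ≈ 7.7 mm

Precipitable water is the column-integrated vapour mass per unit area: PW = (1/g) Σ q̄ Δp, with q in kg/kg and Δp in Pa (1 kg/m² of water = 1 mm).
Layer 1013–830 hPa: Δp = 183 hPa = 18300 Pa, q̄ = 0.0046 kg/kg → 0.0046 × 18300 / 9.8 = 8.59 mm
Layer 830–480 hPa: Δp = 350 hPa = 35000 Pa, q̄ = 0.0024 kg/kg → 0.0024 × 35000 / 9.8 = 8.57 mm
Layer 480–300 hPa: Δp = 180 hPa = 18000 Pa, q̄ = 0.00033 kg/kg → 0.00033 × 18000 / 9.8 = 0.61 mm
Layer 300–200 hPa: Δp = 100 hPa = 10000 Pa, q̄ = 0.00065 kg/kg → 0.00065 × 10000 / 9.8 = 0.66 mm
PW = 8.59 + 8.57 + 0.61 + 0.66 = 18.43 ≈ 18.4 mm.
Rainfall = ε × PW = 0.42 × 18.4 = 7.7 mm.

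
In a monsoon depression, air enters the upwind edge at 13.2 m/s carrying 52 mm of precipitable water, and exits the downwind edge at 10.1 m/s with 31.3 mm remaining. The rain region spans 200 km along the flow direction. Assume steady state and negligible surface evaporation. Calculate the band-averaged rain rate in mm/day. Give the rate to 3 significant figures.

Column moisture flux per unit crosswind length is F = V × PW.
Inflow: F_in = 13.2 × 52 = 686.4 mm·m/s
Outflow: F_out = 10.1 × 31.3 = 316.13 mm·m/s
Steady-state rate R = (F_in − F_out)/L = (686.4 − 316.13) / 200000 m = 1.851e-03 mm/s.
R = 1.851e-03 × 3600 × 24 = 160 mm/day.

R ≈ 160 mm/day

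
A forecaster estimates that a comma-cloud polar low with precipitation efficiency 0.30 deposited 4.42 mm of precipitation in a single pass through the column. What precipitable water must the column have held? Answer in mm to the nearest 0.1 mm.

PW = precipitation / ε = 4.42 / 0.30 = 14.7 mm.

PW ≈ 14.7 mm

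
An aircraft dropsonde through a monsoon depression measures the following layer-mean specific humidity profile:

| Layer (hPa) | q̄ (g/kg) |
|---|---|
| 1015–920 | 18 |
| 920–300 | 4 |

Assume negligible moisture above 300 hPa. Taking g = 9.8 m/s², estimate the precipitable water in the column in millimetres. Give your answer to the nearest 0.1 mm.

PW ≈ 42.8 mm

Precipitable water is the column-integrated vapour mass per unit area: PW = (1/g) Σ q̄ Δp, with q in kg/kg and Δp in Pa (1 kg/m² of water = 1 mm).
Layer 1015–920 hPa: Δp = 95 hPa = 9500 Pa, q̄ = 0.018 kg/kg → 0.018 × 9500 / 9.8 = 17.45 mm
Layer 920–300 hPa: Δp = 620 hPa = 62000 Pa, q̄ = 0.004 kg/kg → 0.004 × 62000 / 9.8 = 25.31 mm
PW = 17.45 + 25.31 = 42.76 ≈ 42.8 mm.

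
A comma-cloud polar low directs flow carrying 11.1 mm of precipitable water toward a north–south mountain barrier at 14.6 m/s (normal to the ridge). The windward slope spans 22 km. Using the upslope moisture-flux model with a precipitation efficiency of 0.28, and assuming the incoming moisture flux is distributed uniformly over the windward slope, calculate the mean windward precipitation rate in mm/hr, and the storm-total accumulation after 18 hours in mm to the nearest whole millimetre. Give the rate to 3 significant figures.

Incoming column moisture flux per unit ridge length: F = V × PW = 14.6 × 11.1 = 162.06 mm·m/s.
Spread over the 22 km slope with efficiency ε = 0.28: R = ε·F/W = 0.28 × 162.06 / 22000 m = 2.063e-03 mm/s.
R = 2.063e-03 × 3600 = 7.43 mm/hr.
Over 18 h: total = 7.43 × 18 = 133.74 ≈ 134 mm.

R ≈ 7.43 mm/hr; total ≈ 134 mm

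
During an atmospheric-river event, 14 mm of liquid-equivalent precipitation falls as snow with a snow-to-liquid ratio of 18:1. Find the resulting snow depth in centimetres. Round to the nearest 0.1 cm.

Snow depth = liquid × ratio = 14 mm × 18 = 252 mm = 25.2 cm.

snow depth ≈ 25.2 cm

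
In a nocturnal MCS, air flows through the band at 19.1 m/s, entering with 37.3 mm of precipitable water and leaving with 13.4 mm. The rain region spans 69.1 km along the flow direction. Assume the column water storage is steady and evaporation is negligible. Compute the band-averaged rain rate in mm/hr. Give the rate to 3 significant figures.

Column moisture flux per unit crosswind length is F = V × PW.
Inflow: F_in = 19.1 × 37.3 = 712.43 mm·m/s
Outflow: F_out = 19.1 × 13.4 = 255.94 mm·m/s
Steady-state rate R = (F_in − F_out)/L = (712.43 − 255.94) / 69100 m = 6.606e-03 mm/s.
R = 6.606e-03 × 3600 = 23.8 mm/hr.

R ≈ 23.8 mm/hr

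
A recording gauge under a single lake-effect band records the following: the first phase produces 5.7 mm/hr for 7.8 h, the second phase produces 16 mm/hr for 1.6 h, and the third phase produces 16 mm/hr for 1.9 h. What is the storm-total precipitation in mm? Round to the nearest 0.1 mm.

Total = Σ Rᵢ Δtᵢ = 5.7 × 7.8 + 16 × 1.6 + 16 × 1.9
      = 44.46 + 25.6 + 30.4 = 100.5 mm.

total ≈ 100.5 mm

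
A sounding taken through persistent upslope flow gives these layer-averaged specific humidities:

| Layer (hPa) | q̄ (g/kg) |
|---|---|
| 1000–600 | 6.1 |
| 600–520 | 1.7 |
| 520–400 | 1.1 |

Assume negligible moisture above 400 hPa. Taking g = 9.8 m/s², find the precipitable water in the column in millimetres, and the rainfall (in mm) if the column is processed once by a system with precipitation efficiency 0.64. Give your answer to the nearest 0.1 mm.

PW ≈ 27.6 mm; rainfall ≈ 17.7 mm

Precipitable water is the column-integrated vapour mass per unit area: PW = (1/g) Σ q̄ Δp, with q in kg/kg and Δp in Pa (1 kg/m² of water = 1 mm).
Layer 1000–600 hPa: Δp = 400 hPa = 40000 Pa, q̄ = 0.0061 kg/kg → 0.0061 × 40000 / 9.8 = 24.90 mm
Layer 600–520 hPa: Δp = 80 hPa = 8000 Pa, q̄ = 0.0017 kg/kg → 0.0017 × 8000 / 9.8 = 1.39 mm
Layer 520–400 hPa: Δp = 120 hPa = 12000 Pa, q̄ = 0.0011 kg/kg → 0.0011 × 12000 / 9.8 = 1.35 mm
PW = 24.90 + 1.39 + 1.35 = 27.64 ≈ 27.6 mm.
Rainfall = ε × PW = 0.64 × 27.6 = 17.7 mm.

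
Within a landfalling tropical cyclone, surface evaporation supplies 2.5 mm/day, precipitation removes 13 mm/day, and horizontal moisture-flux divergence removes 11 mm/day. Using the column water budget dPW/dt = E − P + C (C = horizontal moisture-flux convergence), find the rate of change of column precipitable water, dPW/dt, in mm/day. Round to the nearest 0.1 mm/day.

dPW/dt = E − P + C = 2.5 − 13 + (-11) = -21.5 mm/day.

dPW/dt ≈ -21.5 mm/day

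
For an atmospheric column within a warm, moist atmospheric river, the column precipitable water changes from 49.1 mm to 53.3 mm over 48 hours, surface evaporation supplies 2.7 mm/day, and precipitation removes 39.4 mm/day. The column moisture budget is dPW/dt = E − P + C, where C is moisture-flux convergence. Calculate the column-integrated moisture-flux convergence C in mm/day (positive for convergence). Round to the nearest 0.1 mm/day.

C ≈ 38.8 mm/day

dPW/dt = (53.3 − 49.1) mm / (48/24 day) = +2.100 mm/day.
C = dPW/dt − E + P = (+2.100) − 2.7 + 39.4 = 38.8 mm/day.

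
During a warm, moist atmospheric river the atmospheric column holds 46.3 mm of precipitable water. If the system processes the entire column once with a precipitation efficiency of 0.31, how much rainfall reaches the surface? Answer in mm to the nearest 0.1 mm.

rainfall ≈ 14.4 mm

Rainfall = ε × PW = 0.31 × 46.3 = 14.4 mm.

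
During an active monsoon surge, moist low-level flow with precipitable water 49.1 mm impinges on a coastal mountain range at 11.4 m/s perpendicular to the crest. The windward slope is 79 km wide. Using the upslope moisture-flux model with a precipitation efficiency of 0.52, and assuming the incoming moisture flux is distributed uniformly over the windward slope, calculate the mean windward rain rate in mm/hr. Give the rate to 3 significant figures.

Incoming column moisture flux per unit ridge length: F = V × PW = 11.4 × 49.1 = 559.74 mm·m/s.
Spread over the 79 km slope with efficiency ε = 0.52: R = ε·F/W = 0.52 × 559.74 / 79000 m = 3.684e-03 mm/s.
R = 3.684e-03 × 3600 = 13.3 mm/hr.

R ≈ 13.3 mm/hr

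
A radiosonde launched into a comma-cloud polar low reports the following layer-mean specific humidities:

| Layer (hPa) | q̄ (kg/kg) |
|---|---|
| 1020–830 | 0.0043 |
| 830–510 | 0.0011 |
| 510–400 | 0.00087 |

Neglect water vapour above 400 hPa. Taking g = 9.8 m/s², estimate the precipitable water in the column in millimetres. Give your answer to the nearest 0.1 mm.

PW ≈ 12.9 mm

Precipitable water is the column-integrated vapour mass per unit area: PW = (1/g) Σ q̄ Δp, with q in kg/kg and Δp in Pa (1 kg/m² of water = 1 mm).
Layer 1020–830 hPa: Δp = 190 hPa = 19000 Pa, q̄ = 0.0043 kg/kg → 0.0043 × 19000 / 9.8 = 8.34 mm
Layer 830–510 hPa: Δp = 320 hPa = 32000 Pa, q̄ = 0.0011 kg/kg → 0.0011 × 32000 / 9.8 = 3.59 mm
Layer 510–400 hPa: Δp = 110 hPa = 11000 Pa, q̄ = 0.00087 kg/kg → 0.00087 × 11000 / 9.8 = 0.98 mm
PW = 8.34 + 3.59 + 0.98 = 12.91 ≈ 12.9 mm.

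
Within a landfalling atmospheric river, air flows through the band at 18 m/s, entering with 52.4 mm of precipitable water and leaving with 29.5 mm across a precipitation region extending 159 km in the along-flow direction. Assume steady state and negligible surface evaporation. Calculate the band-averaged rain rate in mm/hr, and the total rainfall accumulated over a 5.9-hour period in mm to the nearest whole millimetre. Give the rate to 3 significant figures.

R ≈ 9.33 mm/hr; total ≈ 55 mm

Column moisture flux per unit crosswind length is F = V × PW.
Inflow: F_in = 18 × 52.4 = 943.2 mm·m/s
Outflow: F_out = 18 × 29.5 = 531 mm·m/s
Steady-state rate R = (F_in − F_out)/L = (943.2 − 531) / 159000 m = 2.592e-03 mm/s.
R = 2.592e-03 × 3600 = 9.33 mm/hr.
Over 5.9 h: total = 9.33 × 5.9 = 55.047 ≈ 55 mm.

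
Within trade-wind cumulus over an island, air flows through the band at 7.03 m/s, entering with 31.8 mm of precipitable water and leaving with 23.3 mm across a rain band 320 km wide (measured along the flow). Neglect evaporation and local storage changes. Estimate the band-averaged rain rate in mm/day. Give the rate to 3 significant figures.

Column moisture flux per unit crosswind length is F = V × PW.
Inflow: F_in = 7.03 × 31.8 = 223.554 mm·m/s
Outflow: F_out = 7.03 × 23.3 = 163.799 mm·m/s
Steady-state rate R = (F_in − F_out)/L = (223.554 − 163.799) / 320000 m = 1.867e-04 mm/s.
R = 1.867e-04 × 3600 × 24 = 16.1 mm/day.

R ≈ 16.1 mm/day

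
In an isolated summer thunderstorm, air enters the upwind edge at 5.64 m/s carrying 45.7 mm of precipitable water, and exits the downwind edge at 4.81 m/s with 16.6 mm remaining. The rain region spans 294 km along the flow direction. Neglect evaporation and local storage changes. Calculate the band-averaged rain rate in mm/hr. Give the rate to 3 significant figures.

Column moisture flux per unit crosswind length is F = V × PW.
Inflow: F_in = 5.64 × 45.7 = 257.748 mm·m/s
Outflow: F_out = 4.81 × 16.6 = 79.846 mm·m/s
Steady-state rate R = (F_in − F_out)/L = (257.748 − 79.846) / 294000 m = 6.051e-04 mm/s.
R = 6.051e-04 × 3600 = 2.18 mm/hr.

R ≈ 2.18 mm/hr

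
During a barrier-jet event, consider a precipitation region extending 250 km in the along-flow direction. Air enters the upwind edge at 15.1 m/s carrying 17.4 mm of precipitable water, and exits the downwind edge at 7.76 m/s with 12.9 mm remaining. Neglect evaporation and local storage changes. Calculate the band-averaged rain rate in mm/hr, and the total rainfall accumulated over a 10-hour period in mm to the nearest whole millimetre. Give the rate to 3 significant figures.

R ≈ 2.34 mm/hr; total ≈ 23 mm

Column moisture flux per unit crosswind length is F = V × PW.
Inflow: F_in = 15.1 × 17.4 = 262.74 mm·m/s
Outflow: F_out = 7.76 × 12.9 = 100.104 mm·m/s
Steady-state rate R = (F_in − F_out)/L = (262.74 − 100.104) / 250000 m = 6.505e-04 mm/s.
R = 6.505e-04 × 3600 = 2.34 mm/hr.
Over 10 h: total = 2.34 × 10 = 23.4 ≈ 23 mm.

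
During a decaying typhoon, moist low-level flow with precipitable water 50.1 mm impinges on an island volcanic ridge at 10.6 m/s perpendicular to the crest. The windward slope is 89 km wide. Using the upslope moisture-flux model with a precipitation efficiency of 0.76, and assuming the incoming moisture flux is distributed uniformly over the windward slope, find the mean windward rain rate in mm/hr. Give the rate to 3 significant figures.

R ≈ 16.3 mm/hr

Incoming column moisture flux per unit ridge length: F = V × PW = 10.6 × 50.1 = 531.06 mm·m/s.
Spread over the 89 km slope with efficiency ε = 0.76: R = ε·F/W = 0.76 × 531.06 / 89000 m = 4.535e-03 mm/s.
R = 4.535e-03 × 3600 = 16.3 mm/hr.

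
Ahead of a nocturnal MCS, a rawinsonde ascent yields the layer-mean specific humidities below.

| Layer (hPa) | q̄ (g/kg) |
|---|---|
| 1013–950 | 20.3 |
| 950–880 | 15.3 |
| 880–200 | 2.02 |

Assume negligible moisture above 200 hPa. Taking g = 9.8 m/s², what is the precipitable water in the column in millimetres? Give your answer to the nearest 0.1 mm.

Precipitable water is the column-integrated vapour mass per unit area: PW = (1/g) Σ q̄ Δp, with q in kg/kg and Δp in Pa (1 kg/m² of water = 1 mm).
Layer 1013–950 hPa: Δp = 63 hPa = 6300 Pa, q̄ = 0.0203 kg/kg → 0.0203 × 6300 / 9.8 = 13.05 mm
Layer 950–880 hPa: Δp = 70 hPa = 7000 Pa, q̄ = 0.0153 kg/kg → 0.0153 × 7000 / 9.8 = 10.93 mm
Layer 880–200 hPa: Δp = 680 hPa = 68000 Pa, q̄ = 0.00202 kg/kg → 0.00202 × 68000 / 9.8 = 14.02 mm
PW = 13.05 + 10.93 + 14.02 = 38.00 ≈ 38.0 mm.

PW ≈ 38.0 mm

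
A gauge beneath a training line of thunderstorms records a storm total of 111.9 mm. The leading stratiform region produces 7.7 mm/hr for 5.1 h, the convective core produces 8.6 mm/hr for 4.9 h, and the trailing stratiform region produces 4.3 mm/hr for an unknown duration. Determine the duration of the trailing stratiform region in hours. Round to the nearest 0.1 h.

duration ≈ 7.1 h

Known phases: 7.7 × 5.1 + 8.6 × 4.9 = 39.27 + 42.14 = 81.41 mm.
Remaining depth = 111.9 − 81.41 = 30.49 mm.
Duration = 30.49 / 4.3 = 7.1 h.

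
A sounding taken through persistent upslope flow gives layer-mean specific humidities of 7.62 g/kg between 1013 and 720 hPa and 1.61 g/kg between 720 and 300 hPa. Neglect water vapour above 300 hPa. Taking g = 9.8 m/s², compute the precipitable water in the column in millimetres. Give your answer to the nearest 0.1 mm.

Precipitable water is the column-integrated vapour mass per unit area: PW = (1/g) Σ q̄ Δp, with q in kg/kg and Δp in Pa (1 kg/m² of water = 1 mm).
Layer 1013–720 hPa: Δp = 293 hPa = 29300 Pa, q̄ = 0.00762 kg/kg → 0.00762 × 29300 / 9.8 = 22.78 mm
Layer 720–300 hPa: Δp = 420 hPa = 42000 Pa, q̄ = 0.00161 kg/kg → 0.00161 × 42000 / 9.8 = 6.90 mm
PW = 22.78 + 6.90 = 29.68 ≈ 29.7 mm.

PW ≈ 29.7 mm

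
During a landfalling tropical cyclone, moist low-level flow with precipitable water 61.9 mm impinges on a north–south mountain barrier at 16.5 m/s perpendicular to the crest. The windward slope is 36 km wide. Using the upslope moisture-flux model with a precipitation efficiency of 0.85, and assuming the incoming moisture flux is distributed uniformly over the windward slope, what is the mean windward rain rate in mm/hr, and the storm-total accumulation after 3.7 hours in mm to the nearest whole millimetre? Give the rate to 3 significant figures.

Incoming column moisture flux per unit ridge length: F = V × PW = 16.5 × 61.9 = 1021.35 mm·m/s.
Spread over the 36 km slope with efficiency ε = 0.85: R = ε·F/W = 0.85 × 1021.35 / 36000 m = 2.412e-02 mm/s.
R = 2.412e-02 × 3600 = 86.8 mm/hr.
Over 3.7 h: total = 86.8 × 3.7 = 321.16 ≈ 321 mm.

R ≈ 86.8 mm/hr; total ≈ 321 mm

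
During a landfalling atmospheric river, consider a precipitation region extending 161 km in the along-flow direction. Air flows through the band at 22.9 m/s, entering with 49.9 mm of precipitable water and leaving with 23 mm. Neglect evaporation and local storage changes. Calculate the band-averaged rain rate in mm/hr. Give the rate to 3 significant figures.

R ≈ 13.8 mm/hr

Column moisture flux per unit crosswind length is F = V × PW.
Inflow: F_in = 22.9 × 49.9 = 1142.71 mm·m/s
Outflow: F_out = 22.9 × 23 = 526.7 mm·m/s
Steady-state rate R = (F_in − F_out)/L = (1142.71 − 526.7) / 161000 m = 3.826e-03 mm/s.
R = 3.826e-03 × 3600 = 13.8 mm/hr.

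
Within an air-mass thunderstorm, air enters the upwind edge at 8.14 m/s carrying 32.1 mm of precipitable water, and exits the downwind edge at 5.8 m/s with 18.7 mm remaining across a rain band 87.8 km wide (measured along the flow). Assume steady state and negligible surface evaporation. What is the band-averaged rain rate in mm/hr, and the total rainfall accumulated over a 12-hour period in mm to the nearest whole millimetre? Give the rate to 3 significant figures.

R ≈ 6.27 mm/hr; total ≈ 75 mm

Column moisture flux per unit crosswind length is F = V × PW.
Inflow: F_in = 8.14 × 32.1 = 261.294 mm·m/s
Outflow: F_out = 5.8 × 18.7 = 108.46 mm·m/s
Steady-state rate R = (F_in − F_out)/L = (261.294 − 108.46) / 87800 m = 1.741e-03 mm/s.
R = 1.741e-03 × 3600 = 6.27 mm/hr.
Over 12 h: total = 6.27 × 12 = 75.24 ≈ 75 mm.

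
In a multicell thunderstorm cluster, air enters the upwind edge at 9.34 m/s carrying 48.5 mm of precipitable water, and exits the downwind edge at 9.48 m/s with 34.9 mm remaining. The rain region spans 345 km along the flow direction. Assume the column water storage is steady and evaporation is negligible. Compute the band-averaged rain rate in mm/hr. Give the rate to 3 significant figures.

Column moisture flux per unit crosswind length is F = V × PW.
Inflow: F_in = 9.34 × 48.5 = 452.99 mm·m/s
Outflow: F_out = 9.48 × 34.9 = 330.852 mm·m/s
Steady-state rate R = (F_in − F_out)/L = (452.99 − 330.852) / 345000 m = 3.540e-04 mm/s.
R = 3.540e-04 × 3600 = 1.27 mm/hr.

R ≈ 1.27 mm/hr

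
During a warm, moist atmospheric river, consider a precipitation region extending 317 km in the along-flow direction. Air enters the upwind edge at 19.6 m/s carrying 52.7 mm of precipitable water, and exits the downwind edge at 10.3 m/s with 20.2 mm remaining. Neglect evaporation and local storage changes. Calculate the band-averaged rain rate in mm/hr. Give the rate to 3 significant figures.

Column moisture flux per unit crosswind length is F = V × PW.
Inflow: F_in = 19.6 × 52.7 = 1032.92 mm·m/s
Outflow: F_out = 10.3 × 20.2 = 208.06 mm·m/s
Steady-state rate R = (F_in − F_out)/L = (1032.92 − 208.06) / 317000 m = 2.602e-03 mm/s.
R = 2.602e-03 × 3600 = 9.37 mm/hr.

R ≈ 9.37 mm/hr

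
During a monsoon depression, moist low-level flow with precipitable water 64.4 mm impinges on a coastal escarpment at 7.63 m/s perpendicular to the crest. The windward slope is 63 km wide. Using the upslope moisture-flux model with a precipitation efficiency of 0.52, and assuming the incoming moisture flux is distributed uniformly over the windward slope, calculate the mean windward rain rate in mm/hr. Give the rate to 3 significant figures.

R ≈ 14.6 mm/hr

Incoming column moisture flux per unit ridge length: F = V × PW = 7.63 × 64.4 = 491.372 mm·m/s.
Spread over the 63 km slope with efficiency ε = 0.52: R = ε·F/W = 0.52 × 491.372 / 63000 m = 4.056e-03 mm/s.
R = 4.056e-03 × 3600 = 14.6 mm/hr.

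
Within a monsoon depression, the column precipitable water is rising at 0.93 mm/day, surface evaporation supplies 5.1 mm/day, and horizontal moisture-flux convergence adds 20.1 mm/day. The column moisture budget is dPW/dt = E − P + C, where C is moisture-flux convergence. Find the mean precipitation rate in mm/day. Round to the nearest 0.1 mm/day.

dPW/dt = +0.93 mm/day.
P = E + C − dPW/dt = 5.1 + (20.1) − (+0.93) = 24.3 mm/day.

P ≈ 24.3 mm/day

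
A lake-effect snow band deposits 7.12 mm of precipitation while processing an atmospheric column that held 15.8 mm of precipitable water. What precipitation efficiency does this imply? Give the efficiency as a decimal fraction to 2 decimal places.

ε = precipitation / PW = 7.12 / 15.8 = 0.45.

ε ≈ 0.45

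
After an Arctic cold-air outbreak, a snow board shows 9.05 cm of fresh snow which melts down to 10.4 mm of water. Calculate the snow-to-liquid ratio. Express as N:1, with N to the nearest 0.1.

Ratio = snow depth / SWE = 90.5 mm / 10.4 mm = 8.7, i.e. 8.7:1.

ratio ≈ 8.7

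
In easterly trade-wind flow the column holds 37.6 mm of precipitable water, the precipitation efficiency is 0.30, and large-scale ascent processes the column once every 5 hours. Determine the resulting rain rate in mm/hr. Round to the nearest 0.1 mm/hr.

R ≈ 2.3 mm/hr

Each overturning extracts ε × PW = 0.30 × 37.6 = 11.28 mm.
Rate = ε·PW / τ = 11.28 / 5 h = 2.3 mm/hr.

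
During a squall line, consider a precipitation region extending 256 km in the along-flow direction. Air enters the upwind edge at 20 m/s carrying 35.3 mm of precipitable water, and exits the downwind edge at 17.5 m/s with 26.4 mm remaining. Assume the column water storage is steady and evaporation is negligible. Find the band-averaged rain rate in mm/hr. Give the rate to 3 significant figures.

R ≈ 3.43 mm/hr

Column moisture flux per unit crosswind length is F = V × PW.
Inflow: F_in = 20 × 35.3 = 706 mm·m/s
Outflow: F_out = 17.5 × 26.4 = 462 mm·m/s
Steady-state rate R = (F_in − F_out)/L = (706 − 462) / 256000 m = 9.531e-04 mm/s.
R = 9.531e-04 × 3600 = 3.43 mm/hr.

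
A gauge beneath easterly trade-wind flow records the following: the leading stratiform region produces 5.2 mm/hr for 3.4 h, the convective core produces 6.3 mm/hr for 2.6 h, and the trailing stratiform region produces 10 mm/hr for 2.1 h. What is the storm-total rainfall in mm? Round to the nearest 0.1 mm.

Total = Σ Rᵢ Δtᵢ = 5.2 × 3.4 + 6.3 × 2.6 + 10 × 2.1
      = 17.68 + 16.38 + 21 = 55.1 mm.

total ≈ 55.1 mm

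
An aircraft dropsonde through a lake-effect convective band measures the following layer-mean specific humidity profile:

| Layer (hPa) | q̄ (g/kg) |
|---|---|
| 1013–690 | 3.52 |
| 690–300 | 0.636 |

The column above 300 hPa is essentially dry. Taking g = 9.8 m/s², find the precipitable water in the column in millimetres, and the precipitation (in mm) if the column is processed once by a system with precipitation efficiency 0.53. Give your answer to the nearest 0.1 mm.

PW ≈ 14.1 mm; precipitation ≈ 7.5 mm

Precipitable water is the column-integrated vapour mass per unit area: PW = (1/g) Σ q̄ Δp, with q in kg/kg and Δp in Pa (1 kg/m² of water = 1 mm).
Layer 1013–690 hPa: Δp = 323 hPa = 32300 Pa, q̄ = 0.00352 kg/kg → 0.00352 × 32300 / 9.8 = 11.60 mm
Layer 690–300 hPa: Δp = 390 hPa = 39000 Pa, q̄ = 0.000636 kg/kg → 0.000636 × 39000 / 9.8 = 2.53 mm
PW = 11.60 + 2.53 = 14.13 ≈ 14.1 mm.
Precipitation = ε × PW = 0.53 × 14.1 = 7.5 mm.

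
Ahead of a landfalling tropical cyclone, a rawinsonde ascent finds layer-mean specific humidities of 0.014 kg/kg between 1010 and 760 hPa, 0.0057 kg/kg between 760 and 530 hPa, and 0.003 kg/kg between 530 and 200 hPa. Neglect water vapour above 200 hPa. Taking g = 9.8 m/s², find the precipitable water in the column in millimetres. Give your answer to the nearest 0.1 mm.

PW ≈ 59.2 mm

Precipitable water is the column-integrated vapour mass per unit area: PW = (1/g) Σ q̄ Δp, with q in kg/kg and Δp in Pa (1 kg/m² of water = 1 mm).
Layer 1010–760 hPa: Δp = 250 hPa = 25000 Pa, q̄ = 0.014 kg/kg → 0.014 × 25000 / 9.8 = 35.71 mm
Layer 760–530 hPa: Δp = 230 hPa = 23000 Pa, q̄ = 0.0057 kg/kg → 0.0057 × 23000 / 9.8 = 13.38 mm
Layer 530–200 hPa: Δp = 330 hPa = 33000 Pa, q̄ = 0.003 kg/kg → 0.003 × 33000 / 9.8 = 10.10 mm
PW = 35.71 + 13.38 + 10.10 = 59.19 ≈ 59.2 mm.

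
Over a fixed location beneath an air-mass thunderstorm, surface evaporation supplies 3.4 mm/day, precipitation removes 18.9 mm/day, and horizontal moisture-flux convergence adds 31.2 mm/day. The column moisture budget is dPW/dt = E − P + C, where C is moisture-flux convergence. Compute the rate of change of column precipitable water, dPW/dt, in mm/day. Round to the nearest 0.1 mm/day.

dPW/dt ≈ 15.7 mm/day

dPW/dt = E − P + C = 3.4 − 18.9 + (31.2) = 15.7 mm/day.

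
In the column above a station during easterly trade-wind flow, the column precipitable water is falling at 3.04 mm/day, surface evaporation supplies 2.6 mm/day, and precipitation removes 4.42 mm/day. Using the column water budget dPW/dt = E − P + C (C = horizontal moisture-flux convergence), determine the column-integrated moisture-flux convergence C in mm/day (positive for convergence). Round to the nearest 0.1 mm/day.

dPW/dt = -3.04 mm/day.
C = dPW/dt − E + P = (-3.04) − 2.6 + 4.42 = -1.2 mm/day.

C ≈ -1.2 mm/day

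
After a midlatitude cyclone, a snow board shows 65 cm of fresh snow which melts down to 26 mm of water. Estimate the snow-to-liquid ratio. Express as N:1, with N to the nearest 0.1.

Ratio = snow depth / SWE = 650 mm / 26 mm = 25.0, i.e. 25.0:1.

ratio ≈ 25.0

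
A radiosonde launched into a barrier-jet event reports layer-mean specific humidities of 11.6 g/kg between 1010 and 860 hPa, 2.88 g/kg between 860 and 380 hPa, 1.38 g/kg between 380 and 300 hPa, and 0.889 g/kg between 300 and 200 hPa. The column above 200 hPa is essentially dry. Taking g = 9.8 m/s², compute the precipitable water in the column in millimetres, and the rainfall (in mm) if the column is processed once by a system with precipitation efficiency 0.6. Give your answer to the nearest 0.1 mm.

Precipitable water is the column-integrated vapour mass per unit area: PW = (1/g) Σ q̄ Δp, with q in kg/kg and Δp in Pa (1 kg/m² of water = 1 mm).
Layer 1010–860 hPa: Δp = 150 hPa = 15000 Pa, q̄ = 0.0116 kg/kg → 0.0116 × 15000 / 9.8 = 17.76 mm
Layer 860–380 hPa: Δp = 480 hPa = 48000 Pa, q̄ = 0.00288 kg/kg → 0.00288 × 48000 / 9.8 = 14.11 mm
Layer 380–300 hPa: Δp = 80 hPa = 8000 Pa, q̄ = 0.00138 kg/kg → 0.00138 × 8000 / 9.8 = 1.13 mm
Layer 300–200 hPa: Δp = 100 hPa = 10000 Pa, q̄ = 0.000889 kg/kg → 0.000889 × 10000 / 9.8 = 0.91 mm
PW = 17.76 + 14.11 + 1.13 + 0.91 = 33.91 ≈ 33.9 mm.
Rainfall = ε × PW = 0.6 × 33.9 = 20.3 mm.

PW ≈ 33.9 mm; rainfall ≈ 20.3 mm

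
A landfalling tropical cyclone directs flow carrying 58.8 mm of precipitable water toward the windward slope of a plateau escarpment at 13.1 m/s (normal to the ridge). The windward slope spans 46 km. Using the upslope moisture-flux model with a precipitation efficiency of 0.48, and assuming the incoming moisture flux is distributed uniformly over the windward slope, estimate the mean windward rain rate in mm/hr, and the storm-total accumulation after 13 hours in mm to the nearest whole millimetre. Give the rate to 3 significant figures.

R ≈ 28.9 mm/hr; total ≈ 376 mm

Incoming column moisture flux per unit ridge length: F = V × PW = 13.1 × 58.8 = 770.28 mm·m/s.
Spread over the 46 km slope with efficiency ε = 0.48: R = ε·F/W = 0.48 × 770.28 / 46000 m = 8.038e-03 mm/s.
R = 8.038e-03 × 3600 = 28.9 mm/hr.
Over 13 h: total = 28.9 × 13 = 375.7 ≈ 376 mm.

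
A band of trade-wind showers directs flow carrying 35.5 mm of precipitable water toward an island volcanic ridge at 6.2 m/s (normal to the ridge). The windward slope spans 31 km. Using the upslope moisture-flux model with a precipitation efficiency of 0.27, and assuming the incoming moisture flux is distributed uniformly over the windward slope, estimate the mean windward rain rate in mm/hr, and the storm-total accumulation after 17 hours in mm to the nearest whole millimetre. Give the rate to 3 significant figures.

Incoming column moisture flux per unit ridge length: F = V × PW = 6.2 × 35.5 = 220.1 mm·m/s.
Spread over the 31 km slope with efficiency ε = 0.27: R = ε·F/W = 0.27 × 220.1 / 31000 m = 1.917e-03 mm/s.
R = 1.917e-03 × 3600 = 6.90 mm/hr.
Over 17 h: total = 6.90 × 17 = 117.3 ≈ 117 mm.

R ≈ 6.90 mm/hr; total ≈ 117 mm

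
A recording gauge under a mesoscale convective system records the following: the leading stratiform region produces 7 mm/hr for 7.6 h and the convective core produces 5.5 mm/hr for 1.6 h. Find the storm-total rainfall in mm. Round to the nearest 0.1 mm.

total ≈ 62.0 mm

Total = Σ Rᵢ Δtᵢ = 7 × 7.6 + 5.5 × 1.6
      = 53.2 + 8.8 = 62.0 mm.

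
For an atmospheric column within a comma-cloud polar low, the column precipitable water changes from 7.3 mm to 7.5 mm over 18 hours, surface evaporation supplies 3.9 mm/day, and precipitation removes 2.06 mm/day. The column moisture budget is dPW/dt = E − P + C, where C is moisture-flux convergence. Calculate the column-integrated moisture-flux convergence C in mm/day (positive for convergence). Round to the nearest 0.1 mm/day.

C ≈ -1.6 mm/day

dPW/dt = (7.5 − 7.3) mm / (18/24 day) = +0.267 mm/day.
C = dPW/dt − E + P = (+0.267) − 3.9 + 2.06 = -1.6 mm/day.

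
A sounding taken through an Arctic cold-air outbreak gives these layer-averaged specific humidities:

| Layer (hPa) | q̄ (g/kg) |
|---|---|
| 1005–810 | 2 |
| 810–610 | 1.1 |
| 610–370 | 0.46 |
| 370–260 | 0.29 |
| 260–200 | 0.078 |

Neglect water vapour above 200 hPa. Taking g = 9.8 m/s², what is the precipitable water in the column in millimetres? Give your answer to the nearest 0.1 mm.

Precipitable water is the column-integrated vapour mass per unit area: PW = (1/g) Σ q̄ Δp, with q in kg/kg and Δp in Pa (1 kg/m² of water = 1 mm).
Layer 1005–810 hPa: Δp = 195 hPa = 19500 Pa, q̄ = 0.002 kg/kg → 0.002 × 19500 / 9.8 = 3.98 mm
Layer 810–610 hPa: Δp = 200 hPa = 20000 Pa, q̄ = 0.0011 kg/kg → 0.0011 × 20000 / 9.8 = 2.24 mm
Layer 610–370 hPa: Δp = 240 hPa = 24000 Pa, q̄ = 0.00046 kg/kg → 0.00046 × 24000 / 9.8 = 1.13 mm
Layer 370–260 hPa: Δp = 110 hPa = 11000 Pa, q̄ = 0.00029 kg/kg → 0.00029 × 11000 / 9.8 = 0.33 mm
Layer 260–200 hPa: Δp = 60 hPa = 6000 Pa, q̄ = 7.8e-05 kg/kg → 7.8e-05 × 6000 / 9.8 = 0.05 mm
PW = 3.98 + 2.24 + 1.13 + 0.33 + 0.05 = 7.73 ≈ 7.7 mm.

PW ≈ 7.7 mm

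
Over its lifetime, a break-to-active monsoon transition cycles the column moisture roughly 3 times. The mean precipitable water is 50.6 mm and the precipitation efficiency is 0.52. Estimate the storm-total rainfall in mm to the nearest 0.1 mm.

Each cycle deposits ε × PW = 0.52 × 50.6 = 26.312 mm.
Over 3 cycles: 3 × 26.312 = 78.9 mm.

rainfall ≈ 78.9 mm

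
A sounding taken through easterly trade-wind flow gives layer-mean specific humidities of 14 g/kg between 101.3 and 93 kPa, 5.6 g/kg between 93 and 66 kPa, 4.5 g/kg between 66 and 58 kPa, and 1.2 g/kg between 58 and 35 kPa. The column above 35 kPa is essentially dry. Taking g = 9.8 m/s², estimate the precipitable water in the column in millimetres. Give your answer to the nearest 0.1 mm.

PW ≈ 33.8 mm

Precipitable water is the column-integrated vapour mass per unit area: PW = (1/g) Σ q̄ Δp, with q in kg/kg and Δp in Pa (1 kg/m² of water = 1 mm).
Layer 101.3–93 kPa: Δp = 83 hPa = 8300 Pa, q̄ = 0.014 kg/kg → 0.014 × 8300 / 9.8 = 11.86 mm
Layer 93–66 kPa: Δp = 270 hPa = 27000 Pa, q̄ = 0.0056 kg/kg → 0.0056 × 27000 / 9.8 = 15.43 mm
Layer 66–58 kPa: Δp = 80 hPa = 8000 Pa, q̄ = 0.0045 kg/kg → 0.0045 × 8000 / 9.8 = 3.67 mm
Layer 58–35 kPa: Δp = 230 hPa = 23000 Pa, q̄ = 0.0012 kg/kg → 0.0012 × 23000 / 9.8 = 2.82 mm
PW = 11.86 + 15.43 + 3.67 + 2.82 = 33.78 ≈ 33.8 mm.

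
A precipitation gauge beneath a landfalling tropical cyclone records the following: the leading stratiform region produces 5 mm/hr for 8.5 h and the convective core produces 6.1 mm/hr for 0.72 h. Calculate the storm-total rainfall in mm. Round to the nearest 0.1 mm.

total ≈ 46.9 mm

Total = Σ Rᵢ Δtᵢ = 5 × 8.5 + 6.1 × 0.72
      = 42.5 + 4.392 = 46.9 mm.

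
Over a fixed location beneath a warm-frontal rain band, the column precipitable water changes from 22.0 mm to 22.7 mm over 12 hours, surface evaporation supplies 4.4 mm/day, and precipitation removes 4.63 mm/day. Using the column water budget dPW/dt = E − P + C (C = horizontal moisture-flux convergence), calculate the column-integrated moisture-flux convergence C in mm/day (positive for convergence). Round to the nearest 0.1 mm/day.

C ≈ 1.6 mm/day

dPW/dt = (22.7 − 22.0) mm / (12/24 day) = +1.400 mm/day.
C = dPW/dt − E + P = (+1.400) − 4.4 + 4.63 = 1.6 mm/day.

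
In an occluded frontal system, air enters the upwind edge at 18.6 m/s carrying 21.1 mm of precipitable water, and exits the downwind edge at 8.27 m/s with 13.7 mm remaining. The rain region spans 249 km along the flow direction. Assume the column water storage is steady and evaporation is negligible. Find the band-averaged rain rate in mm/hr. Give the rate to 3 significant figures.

Column moisture flux per unit crosswind length is F = V × PW.
Inflow: F_in = 18.6 × 21.1 = 392.46 mm·m/s
Outflow: F_out = 8.27 × 13.7 = 113.299 mm·m/s
Steady-state rate R = (F_in − F_out)/L = (392.46 − 113.299) / 249000 m = 1.121e-03 mm/s.
R = 1.121e-03 × 3600 = 4.04 mm/hr.

R ≈ 4.04 mm/hr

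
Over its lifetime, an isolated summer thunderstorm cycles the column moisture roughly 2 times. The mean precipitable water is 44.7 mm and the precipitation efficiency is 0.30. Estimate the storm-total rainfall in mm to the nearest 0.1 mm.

Each cycle deposits ε × PW = 0.30 × 44.7 = 13.41 mm.
Over 2 cycles: 2 × 13.41 = 26.8 mm.

rainfall ≈ 26.8 mm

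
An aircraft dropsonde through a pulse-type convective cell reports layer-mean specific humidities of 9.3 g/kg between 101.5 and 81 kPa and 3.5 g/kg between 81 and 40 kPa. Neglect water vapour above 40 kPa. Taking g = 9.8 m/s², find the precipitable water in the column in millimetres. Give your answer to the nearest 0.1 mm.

PW ≈ 34.1 mm

Precipitable water is the column-integrated vapour mass per unit area: PW = (1/g) Σ q̄ Δp, with q in kg/kg and Δp in Pa (1 kg/m² of water = 1 mm).
Layer 101.5–81 kPa: Δp = 205 hPa = 20500 Pa, q̄ = 0.0093 kg/kg → 0.0093 × 20500 / 9.8 = 19.45 mm
Layer 81–40 kPa: Δp = 410 hPa = 41000 Pa, q̄ = 0.0035 kg/kg → 0.0035 × 41000 / 9.8 = 14.64 mm
PW = 19.45 + 14.64 = 34.09 ≈ 34.1 mm.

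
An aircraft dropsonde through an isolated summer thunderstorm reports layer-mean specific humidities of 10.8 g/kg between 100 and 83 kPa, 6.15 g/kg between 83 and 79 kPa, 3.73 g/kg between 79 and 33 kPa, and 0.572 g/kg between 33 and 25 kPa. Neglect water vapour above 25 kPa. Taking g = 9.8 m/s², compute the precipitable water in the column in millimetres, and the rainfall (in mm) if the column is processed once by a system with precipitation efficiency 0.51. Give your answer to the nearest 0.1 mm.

PW ≈ 39.2 mm; rainfall ≈ 20.0 mm

Precipitable water is the column-integrated vapour mass per unit area: PW = (1/g) Σ q̄ Δp, with q in kg/kg and Δp in Pa (1 kg/m² of water = 1 mm).
Layer 100–83 kPa: Δp = 170 hPa = 17000 Pa, q̄ = 0.0108 kg/kg → 0.0108 × 17000 / 9.8 = 18.73 mm
Layer 83–79 kPa: Δp = 40 hPa = 4000 Pa, q̄ = 0.00615 kg/kg → 0.00615 × 4000 / 9.8 = 2.51 mm
Layer 79–33 kPa: Δp = 460 hPa = 46000 Pa, q̄ = 0.00373 kg/kg → 0.00373 × 46000 / 9.8 = 17.51 mm
Layer 33–25 kPa: Δp = 80 hPa = 8000 Pa, q̄ = 0.000572 kg/kg → 0.000572 × 8000 / 9.8 = 0.47 mm
PW = 18.73 + 2.51 + 17.51 + 0.47 = 39.22 ≈ 39.2 mm.
Rainfall = ε × PW = 0.51 × 39.2 = 20.0 mm.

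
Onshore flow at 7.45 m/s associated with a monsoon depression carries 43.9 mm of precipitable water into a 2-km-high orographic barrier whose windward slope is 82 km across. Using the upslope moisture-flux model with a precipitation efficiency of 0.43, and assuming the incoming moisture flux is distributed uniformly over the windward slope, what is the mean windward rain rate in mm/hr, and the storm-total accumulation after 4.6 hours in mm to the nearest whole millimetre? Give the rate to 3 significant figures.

Incoming column moisture flux per unit ridge length: F = V × PW = 7.45 × 43.9 = 327.055 mm·m/s.
Spread over the 82 km slope with efficiency ε = 0.43: R = ε·F/W = 0.43 × 327.055 / 82000 m = 1.715e-03 mm/s.
R = 1.715e-03 × 3600 = 6.17 mm/hr.
Over 4.6 h: total = 6.17 × 4.6 = 28.382 ≈ 28 mm.

R ≈ 6.17 mm/hr; total ≈ 28 mm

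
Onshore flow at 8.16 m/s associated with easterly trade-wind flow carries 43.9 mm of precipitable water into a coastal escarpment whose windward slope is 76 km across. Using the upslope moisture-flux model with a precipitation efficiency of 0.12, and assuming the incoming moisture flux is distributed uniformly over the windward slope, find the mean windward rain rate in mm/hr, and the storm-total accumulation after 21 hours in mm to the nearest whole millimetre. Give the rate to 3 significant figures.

Incoming column moisture flux per unit ridge length: F = V × PW = 8.16 × 43.9 = 358.224 mm·m/s.
Spread over the 76 km slope with efficiency ε = 0.12: R = ε·F/W = 0.12 × 358.224 / 76000 m = 5.656e-04 mm/s.
R = 5.656e-04 × 3600 = 2.04 mm/hr.
Over 21 h: total = 2.04 × 21 = 42.84 ≈ 43 mm.

R ≈ 2.04 mm/hr; total ≈ 43 mm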